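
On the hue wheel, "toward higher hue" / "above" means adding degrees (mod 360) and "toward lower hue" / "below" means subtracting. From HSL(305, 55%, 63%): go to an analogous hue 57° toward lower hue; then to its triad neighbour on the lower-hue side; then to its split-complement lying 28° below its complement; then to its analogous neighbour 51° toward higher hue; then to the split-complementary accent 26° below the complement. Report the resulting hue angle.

125°

analog 57° ↓ −57°: 305 − 57 = 248°
triadic ↓ −120°: 248 − 120 = 128°
split-comp 28° ↓ +152°: 128 + 152 = 280°
analog 51° ↑ +51°: 280 + 51 = 331°
split-comp 26° ↓ +154°: 331 + 154 = 485 → 485 − 360 = 125°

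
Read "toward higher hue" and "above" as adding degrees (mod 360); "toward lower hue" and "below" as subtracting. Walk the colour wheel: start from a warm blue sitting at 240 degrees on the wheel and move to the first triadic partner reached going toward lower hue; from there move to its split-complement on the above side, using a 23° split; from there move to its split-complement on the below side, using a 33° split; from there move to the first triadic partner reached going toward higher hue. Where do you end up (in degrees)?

230°

240 − 120 = 120°   (triadic ↓)
120 + 203 = 323°   (split-comp 23° ↑)
323 + 147 = 470 → 470 − 360 = 110°   (split-comp 33° ↓)
110 + 120 = 230°   (triadic ↑)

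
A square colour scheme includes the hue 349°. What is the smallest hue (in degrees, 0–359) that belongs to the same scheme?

79°

A square tetradic scheme places four hues every 90°.
The full set through 349° is {79°, 169°, 259°, 349°}.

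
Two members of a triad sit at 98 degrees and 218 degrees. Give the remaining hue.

338°

A triad spaces three hues 120° apart.
The full set is {98°, 218°, 338°}.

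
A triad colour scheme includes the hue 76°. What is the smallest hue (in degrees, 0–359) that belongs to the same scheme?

76°

A triad places three hues 120° apart.
The full set through 76° is {76°, 196°, 316°}.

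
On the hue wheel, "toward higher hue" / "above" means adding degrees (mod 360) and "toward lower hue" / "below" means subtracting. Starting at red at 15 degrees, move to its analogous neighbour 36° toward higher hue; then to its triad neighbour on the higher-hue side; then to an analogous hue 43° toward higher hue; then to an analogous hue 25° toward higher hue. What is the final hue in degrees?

analog 36° ↑ +36°: 15 + 36 = 51°
triadic ↑ +120°: 51 + 120 = 171°
analog 43° ↑ +43°: 171 + 43 = 214°
analog 25° ↑ +25°: 214 + 25 = 239°

239°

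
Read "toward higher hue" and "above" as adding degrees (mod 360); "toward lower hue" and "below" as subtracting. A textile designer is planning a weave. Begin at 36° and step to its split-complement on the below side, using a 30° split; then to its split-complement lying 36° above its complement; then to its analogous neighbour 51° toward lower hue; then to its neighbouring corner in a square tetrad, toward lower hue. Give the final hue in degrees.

261°

split-comp 30° ↓ +150°: 36 + 150 = 186°
split-comp 36° ↑ +216°: 186 + 216 = 402 → 402 − 360 = 42°
analog 51° ↓ −51°: 42 − 51 = -9 → -9 + 360 = 351°
square ↓ −90°: 351 − 90 = 261°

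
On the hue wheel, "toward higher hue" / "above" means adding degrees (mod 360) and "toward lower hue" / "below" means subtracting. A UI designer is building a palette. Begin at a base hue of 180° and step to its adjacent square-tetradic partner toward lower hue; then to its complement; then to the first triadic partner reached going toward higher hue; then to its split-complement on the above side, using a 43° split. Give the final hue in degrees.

253°

180 − 90 = 90°   (square ↓)
90 + 180 = 270°   (complement)
270 + 120 = 390 → 390 − 360 = 30°   (triadic ↑)
30 + 223 = 253°   (split-comp 43° ↑)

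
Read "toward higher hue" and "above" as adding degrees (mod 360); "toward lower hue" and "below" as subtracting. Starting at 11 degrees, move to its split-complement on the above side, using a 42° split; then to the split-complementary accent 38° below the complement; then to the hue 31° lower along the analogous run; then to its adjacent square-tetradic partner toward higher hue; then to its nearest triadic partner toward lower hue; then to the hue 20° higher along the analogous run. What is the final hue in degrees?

split-comp 42° ↑ +222°: 11 + 222 = 233°
split-comp 38° ↓ +142°: 233 + 142 = 375 → 375 − 360 = 15°
analog 31° ↓ −31°: 15 − 31 = -16 → -16 + 360 = 344°
square ↑ +90°: 344 + 90 = 434 → 434 − 360 = 74°
triadic ↓ −120°: 74 − 120 = -46 → -46 + 360 = 314°
analog 20° ↑ +20°: 314 + 20 = 334°

334°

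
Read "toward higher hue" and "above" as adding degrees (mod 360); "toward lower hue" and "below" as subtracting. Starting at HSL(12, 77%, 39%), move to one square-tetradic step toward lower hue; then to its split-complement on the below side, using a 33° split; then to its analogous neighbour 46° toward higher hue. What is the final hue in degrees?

12 − 90 = -78 → -78 + 360 = 282°   (square ↓)
282 + 147 = 429 → 429 − 360 = 69°   (split-comp 33° ↓)
69 + 46 = 115°   (analog 46° ↑)

115°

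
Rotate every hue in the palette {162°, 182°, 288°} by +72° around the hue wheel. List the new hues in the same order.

162 + 72 = 234°
182 + 72 = 254°
288 + 72 = 360 → 360 − 360 = 0°

234°, 254°, 0°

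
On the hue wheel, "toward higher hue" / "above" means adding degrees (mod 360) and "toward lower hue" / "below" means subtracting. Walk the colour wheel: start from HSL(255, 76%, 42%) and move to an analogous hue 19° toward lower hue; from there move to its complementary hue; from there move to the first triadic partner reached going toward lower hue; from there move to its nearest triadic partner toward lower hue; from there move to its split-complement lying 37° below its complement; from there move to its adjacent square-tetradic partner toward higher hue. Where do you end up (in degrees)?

49°

analog 19° ↓ −19°: 255 − 19 = 236°
complement +180°: 236 + 180 = 416 → 416 − 360 = 56°
triadic ↓ −120°: 56 − 120 = -64 → -64 + 360 = 296°
triadic ↓ −120°: 296 − 120 = 176°
split-comp 37° ↓ +143°: 176 + 143 = 319°
square ↑ +90°: 319 + 90 = 409 → 409 − 360 = 49°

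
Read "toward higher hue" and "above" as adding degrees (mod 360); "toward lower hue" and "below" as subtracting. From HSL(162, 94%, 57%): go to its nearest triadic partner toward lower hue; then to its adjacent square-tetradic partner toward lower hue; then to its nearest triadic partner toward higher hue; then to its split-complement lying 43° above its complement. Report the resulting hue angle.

triadic ↓ −120°: 162 − 120 = 42°
square ↓ −90°: 42 − 90 = -48 → -48 + 360 = 312°
triadic ↑ +120°: 312 + 120 = 432 → 432 − 360 = 72°
split-comp 43° ↑ +223°: 72 + 223 = 295°

295°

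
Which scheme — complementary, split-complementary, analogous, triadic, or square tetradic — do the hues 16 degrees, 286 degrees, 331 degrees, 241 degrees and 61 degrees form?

Sort the hues: 16°, 61°, 241°, 286°, 331°.
Successive gaps around the wheel: 45°, 180°, 45°, 45°, 45°.
A run of hues at equal small steps (45°) with one large closing gap is an analogous group.

analogous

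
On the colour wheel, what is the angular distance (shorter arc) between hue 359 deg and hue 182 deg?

|359 − 182| = 177.
177 ≤ 180, so the shorter arc is 177°.

177°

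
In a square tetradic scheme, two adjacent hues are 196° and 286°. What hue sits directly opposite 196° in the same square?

16°

A square tetradic scheme places four hues 90° apart; opposite corners are 180° apart.
196 + 180 = 376 → 376 − 360 = 16°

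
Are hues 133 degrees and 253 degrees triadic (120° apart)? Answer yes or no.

yes

Angular distance: |133 − 253| = 120 = 120°.
Triadic (120° apart) requires 120°.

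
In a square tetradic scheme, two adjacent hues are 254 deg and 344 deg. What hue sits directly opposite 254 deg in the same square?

74°

A square tetradic scheme places four hues 90° apart; opposite corners are 180° apart.
254 + 180 = 434 → 434 − 360 = 74°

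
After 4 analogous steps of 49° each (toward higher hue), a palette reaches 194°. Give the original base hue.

4 steps of 49° (toward higher hue) give a net shift of +196°.
Start = end − shift: 194 − 196 = -2 → -2 + 360 = 358°

358°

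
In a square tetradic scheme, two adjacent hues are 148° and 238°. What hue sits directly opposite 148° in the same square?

328°

A square tetradic scheme places four hues 90° apart; opposite corners are 180° apart.
148 + 180 = 328°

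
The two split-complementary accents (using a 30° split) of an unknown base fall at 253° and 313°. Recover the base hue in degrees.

103°

The accents sit 30° either side of the complement, so the complement is their short-arc midpoint on the wheel.
Short-arc midpoint of 253° and 313°: 283°.
Base is 180° from the complement: 283 − 180 = 103°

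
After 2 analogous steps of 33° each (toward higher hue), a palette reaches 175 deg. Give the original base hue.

109°

2 steps of 33° (toward higher hue) give a net shift of +66°.
Start = end − shift: 175 − 66 = 109°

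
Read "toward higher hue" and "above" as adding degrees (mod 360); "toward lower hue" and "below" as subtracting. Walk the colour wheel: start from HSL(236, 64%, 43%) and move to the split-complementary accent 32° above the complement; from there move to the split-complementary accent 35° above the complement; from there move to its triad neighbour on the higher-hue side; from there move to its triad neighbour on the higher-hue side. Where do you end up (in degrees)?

+212° (split-comp 32° ↑): 236 + 212 = 448 → 448 − 360 = 88°
+215° (split-comp 35° ↑): 88 + 215 = 303°
+120° (triadic ↑): 303 + 120 = 423 → 423 − 360 = 63°
+120° (triadic ↑): 63 + 120 = 183°

183°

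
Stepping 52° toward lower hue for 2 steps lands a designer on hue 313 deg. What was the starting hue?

57°

2 steps of 52° (toward lower hue) give a net shift of −104°.
Start = end − shift: 313 + 104 = 417 → 417 − 360 = 57°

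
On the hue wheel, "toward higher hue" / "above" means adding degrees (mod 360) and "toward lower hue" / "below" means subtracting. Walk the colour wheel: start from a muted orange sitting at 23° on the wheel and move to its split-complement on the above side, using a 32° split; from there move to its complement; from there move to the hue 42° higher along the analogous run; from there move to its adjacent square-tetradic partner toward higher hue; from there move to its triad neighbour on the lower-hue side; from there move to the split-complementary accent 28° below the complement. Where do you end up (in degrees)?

219°

23 + 212 = 235°   (split-comp 32° ↑)
235 + 180 = 415 → 415 − 360 = 55°   (complement)
55 + 42 = 97°   (analog 42° ↑)
97 + 90 = 187°   (square ↑)
187 − 120 = 67°   (triadic ↓)
67 + 152 = 219°   (split-comp 28° ↓)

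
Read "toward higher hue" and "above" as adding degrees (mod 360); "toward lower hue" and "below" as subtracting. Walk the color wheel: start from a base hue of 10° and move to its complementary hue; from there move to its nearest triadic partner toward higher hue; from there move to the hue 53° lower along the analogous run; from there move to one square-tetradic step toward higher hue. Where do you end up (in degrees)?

347°

complement +180°: 10 + 180 = 190°
triadic ↑ +120°: 190 + 120 = 310°
analog 53° ↓ −53°: 310 − 53 = 257°
square ↑ +90°: 257 + 90 = 347°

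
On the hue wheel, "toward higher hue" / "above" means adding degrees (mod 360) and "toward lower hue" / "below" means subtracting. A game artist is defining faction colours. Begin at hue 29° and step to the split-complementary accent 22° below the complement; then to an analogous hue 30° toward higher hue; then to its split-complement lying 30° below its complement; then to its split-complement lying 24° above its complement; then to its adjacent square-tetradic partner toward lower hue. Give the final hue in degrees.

121°

29 + 158 = 187°   (split-comp 22° ↓)
187 + 30 = 217°   (analog 30° ↑)
217 + 150 = 367 → 367 − 360 = 7°   (split-comp 30° ↓)
7 + 204 = 211°   (split-comp 24° ↑)
211 − 90 = 121°   (square ↓)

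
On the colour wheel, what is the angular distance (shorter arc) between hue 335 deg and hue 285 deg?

50°

|335 − 285| = 50.
50 ≤ 180, so the shorter arc is 50°.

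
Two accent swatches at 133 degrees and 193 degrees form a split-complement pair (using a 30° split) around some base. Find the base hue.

343°

The accents sit 30° either side of the complement, so the complement is their short-arc midpoint on the wheel.
Short-arc midpoint of 133° and 193°: 163°.
Base is 180° from the complement: 163 − 180 = -17 → -17 + 360 = 343°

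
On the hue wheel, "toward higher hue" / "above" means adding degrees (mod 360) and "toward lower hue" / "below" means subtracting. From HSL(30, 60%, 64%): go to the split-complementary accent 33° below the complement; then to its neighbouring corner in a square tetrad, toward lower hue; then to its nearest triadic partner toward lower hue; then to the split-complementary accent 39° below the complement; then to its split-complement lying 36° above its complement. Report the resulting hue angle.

split-comp 33° ↓ +147°: 30 + 147 = 177°
square ↓ −90°: 177 − 90 = 87°
triadic ↓ −120°: 87 − 120 = -33 → -33 + 360 = 327°
split-comp 39° ↓ +141°: 327 + 141 = 468 → 468 − 360 = 108°
split-comp 36° ↑ +216°: 108 + 216 = 324°

324°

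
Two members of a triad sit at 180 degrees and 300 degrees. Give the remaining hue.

A triad spaces three hues 120° apart.
The full set is {60°, 180°, 300°}.

60°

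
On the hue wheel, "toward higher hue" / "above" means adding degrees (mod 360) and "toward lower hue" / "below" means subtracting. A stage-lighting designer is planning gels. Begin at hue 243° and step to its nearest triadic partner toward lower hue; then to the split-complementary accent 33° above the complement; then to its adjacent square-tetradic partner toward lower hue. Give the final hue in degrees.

243 − 120 = 123°   (triadic ↓)
123 + 213 = 336°   (split-comp 33° ↑)
336 − 90 = 246°   (square ↓)

246°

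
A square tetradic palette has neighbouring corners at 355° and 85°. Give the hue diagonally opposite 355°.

A square tetradic scheme places four hues 90° apart; opposite corners are 180° apart.
355 + 180 = 535 → 535 − 360 = 175°

175°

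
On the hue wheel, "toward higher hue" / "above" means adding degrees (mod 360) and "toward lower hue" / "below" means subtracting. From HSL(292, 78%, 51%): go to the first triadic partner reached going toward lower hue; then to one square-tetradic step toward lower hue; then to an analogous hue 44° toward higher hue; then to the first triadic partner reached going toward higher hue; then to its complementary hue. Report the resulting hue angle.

66°

triadic ↓ −120°: 292 − 120 = 172°
square ↓ −90°: 172 − 90 = 82°
analog 44° ↑ +44°: 82 + 44 = 126°
triadic ↑ +120°: 126 + 120 = 246°
complement +180°: 246 + 180 = 426 → 426 − 360 = 66°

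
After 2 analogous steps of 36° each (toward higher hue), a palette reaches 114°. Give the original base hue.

42°

2 steps of 36° (toward higher hue) give a net shift of +72°.
Start = end − shift: 114 − 72 = 42°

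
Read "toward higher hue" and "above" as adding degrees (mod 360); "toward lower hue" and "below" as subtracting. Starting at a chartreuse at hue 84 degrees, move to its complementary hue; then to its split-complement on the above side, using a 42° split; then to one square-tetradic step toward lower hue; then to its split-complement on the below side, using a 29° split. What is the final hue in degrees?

187°

+180° (complement): 84 + 180 = 264°
+222° (split-comp 42° ↑): 264 + 222 = 486 → 486 − 360 = 126°
−90° (square ↓): 126 − 90 = 36°
+151° (split-comp 29° ↓): 36 + 151 = 187°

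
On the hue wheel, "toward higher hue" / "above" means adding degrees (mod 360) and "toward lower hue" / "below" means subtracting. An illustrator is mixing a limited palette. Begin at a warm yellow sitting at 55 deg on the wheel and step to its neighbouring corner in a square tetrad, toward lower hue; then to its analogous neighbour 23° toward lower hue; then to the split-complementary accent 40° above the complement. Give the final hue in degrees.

square ↓ −90°: 55 − 90 = -35 → -35 + 360 = 325°
analog 23° ↓ −23°: 325 − 23 = 302°
split-comp 40° ↑ +220°: 302 + 220 = 522 → 522 − 360 = 162°

162°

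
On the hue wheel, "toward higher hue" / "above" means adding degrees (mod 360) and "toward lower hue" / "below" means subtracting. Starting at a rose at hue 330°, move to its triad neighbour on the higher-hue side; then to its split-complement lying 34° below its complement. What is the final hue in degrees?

236°

triadic ↑ +120°: 330 + 120 = 450 → 450 − 360 = 90°
split-comp 34° ↓ +146°: 90 + 146 = 236°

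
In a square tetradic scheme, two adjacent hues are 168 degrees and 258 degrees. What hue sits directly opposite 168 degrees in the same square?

A square tetradic scheme places four hues 90° apart; opposite corners are 180° apart.
168 + 180 = 348°

348°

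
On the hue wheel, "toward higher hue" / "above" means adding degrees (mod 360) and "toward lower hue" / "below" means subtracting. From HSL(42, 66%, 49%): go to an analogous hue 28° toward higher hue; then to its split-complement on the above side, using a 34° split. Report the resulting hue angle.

analog 28° ↑ +28°: 42 + 28 = 70°
split-comp 34° ↑ +214°: 70 + 214 = 284°

284°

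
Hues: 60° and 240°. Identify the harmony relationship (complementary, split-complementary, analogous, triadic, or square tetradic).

Sort the hues: 60°, 240°.
Successive gaps around the wheel: 180°, 180°.
Two hues 180° apart are complementary.

complementary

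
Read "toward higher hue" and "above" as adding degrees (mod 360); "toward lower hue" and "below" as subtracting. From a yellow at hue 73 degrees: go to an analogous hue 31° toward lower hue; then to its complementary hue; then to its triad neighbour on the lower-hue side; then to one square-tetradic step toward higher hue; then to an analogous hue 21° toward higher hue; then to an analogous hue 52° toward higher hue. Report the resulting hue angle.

265°

−31° (analog 31° ↓): 73 − 31 = 42°
+180° (complement): 42 + 180 = 222°
−120° (triadic ↓): 222 − 120 = 102°
+90° (square ↑): 102 + 90 = 192°
+21° (analog 21° ↑): 192 + 21 = 213°
+52° (analog 52° ↑): 213 + 52 = 265°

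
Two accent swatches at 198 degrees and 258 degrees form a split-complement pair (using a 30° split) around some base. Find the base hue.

48°

The accents sit 30° either side of the complement, so the complement is their short-arc midpoint on the wheel.
Short-arc midpoint of 198° and 258°: 228°.
Base is 180° from the complement: 228 − 180 = 48°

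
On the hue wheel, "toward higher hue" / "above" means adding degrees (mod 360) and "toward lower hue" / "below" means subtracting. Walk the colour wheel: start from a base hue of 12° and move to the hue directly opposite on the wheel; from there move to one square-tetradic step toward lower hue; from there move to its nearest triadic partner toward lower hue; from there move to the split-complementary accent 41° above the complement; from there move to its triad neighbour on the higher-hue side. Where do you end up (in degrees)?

+180° (complement): 12 + 180 = 192°
−90° (square ↓): 192 − 90 = 102°
−120° (triadic ↓): 102 − 120 = -18 → -18 + 360 = 342°
+221° (split-comp 41° ↑): 342 + 221 = 563 → 563 − 360 = 203°
+120° (triadic ↑): 203 + 120 = 323°

323°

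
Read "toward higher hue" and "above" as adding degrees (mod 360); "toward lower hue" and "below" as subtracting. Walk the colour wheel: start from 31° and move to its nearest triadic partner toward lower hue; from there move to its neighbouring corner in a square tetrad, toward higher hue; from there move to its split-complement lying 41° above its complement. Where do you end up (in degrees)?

222°

−120° (triadic ↓): 31 − 120 = -89 → -89 + 360 = 271°
+90° (square ↑): 271 + 90 = 361 → 361 − 360 = 1°
+221° (split-comp 41° ↑): 1 + 221 = 222°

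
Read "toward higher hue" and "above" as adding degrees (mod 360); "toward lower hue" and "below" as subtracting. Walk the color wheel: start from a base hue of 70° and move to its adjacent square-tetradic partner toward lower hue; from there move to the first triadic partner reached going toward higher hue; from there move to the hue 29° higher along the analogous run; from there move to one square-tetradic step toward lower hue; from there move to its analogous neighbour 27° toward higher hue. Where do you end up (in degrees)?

70 − 90 = -20 → -20 + 360 = 340°   (square ↓)
340 + 120 = 460 → 460 − 360 = 100°   (triadic ↑)
100 + 29 = 129°   (analog 29° ↑)
129 − 90 = 39°   (square ↓)
39 + 27 = 66°   (analog 27° ↑)

66°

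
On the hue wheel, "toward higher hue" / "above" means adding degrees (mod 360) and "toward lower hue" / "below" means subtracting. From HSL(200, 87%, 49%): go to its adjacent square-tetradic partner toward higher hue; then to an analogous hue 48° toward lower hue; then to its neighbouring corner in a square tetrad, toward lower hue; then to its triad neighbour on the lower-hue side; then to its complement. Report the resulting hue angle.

212°

square ↑ +90°: 200 + 90 = 290°
analog 48° ↓ −48°: 290 − 48 = 242°
square ↓ −90°: 242 − 90 = 152°
triadic ↓ −120°: 152 − 120 = 32°
complement +180°: 32 + 180 = 212°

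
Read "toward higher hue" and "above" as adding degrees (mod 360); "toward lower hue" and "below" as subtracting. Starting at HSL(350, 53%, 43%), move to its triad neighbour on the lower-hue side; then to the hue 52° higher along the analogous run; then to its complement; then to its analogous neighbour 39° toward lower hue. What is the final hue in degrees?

350 − 120 = 230°   (triadic ↓)
230 + 52 = 282°   (analog 52° ↑)
282 + 180 = 462 → 462 − 360 = 102°   (complement)
102 − 39 = 63°   (analog 39° ↓)

63°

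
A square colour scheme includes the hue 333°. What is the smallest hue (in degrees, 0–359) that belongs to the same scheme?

63°

A square tetradic scheme places four hues every 90°.
The full set through 333° is {63°, 153°, 243°, 333°}.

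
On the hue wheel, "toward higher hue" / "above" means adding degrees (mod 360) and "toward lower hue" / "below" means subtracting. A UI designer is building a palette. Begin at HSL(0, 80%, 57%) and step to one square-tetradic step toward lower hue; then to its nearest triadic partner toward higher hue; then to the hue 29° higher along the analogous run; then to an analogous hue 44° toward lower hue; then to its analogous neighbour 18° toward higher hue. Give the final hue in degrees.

square ↓ −90°: 0 − 90 = -90 → -90 + 360 = 270°
triadic ↑ +120°: 270 + 120 = 390 → 390 − 360 = 30°
analog 29° ↑ +29°: 30 + 29 = 59°
analog 44° ↓ −44°: 59 − 44 = 15°
analog 18° ↑ +18°: 15 + 18 = 33°

33°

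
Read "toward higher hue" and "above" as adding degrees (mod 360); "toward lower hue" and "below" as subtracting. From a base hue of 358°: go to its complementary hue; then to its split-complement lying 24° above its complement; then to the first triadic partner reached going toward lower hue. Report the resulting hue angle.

262°

complement +180°: 358 + 180 = 538 → 538 − 360 = 178°
split-comp 24° ↑ +204°: 178 + 204 = 382 → 382 − 360 = 22°
triadic ↓ −120°: 22 − 120 = -98 → -98 + 360 = 262°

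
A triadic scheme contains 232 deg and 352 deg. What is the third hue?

112°

A triad spaces three hues 120° apart.
The full set is {112°, 232°, 352°}.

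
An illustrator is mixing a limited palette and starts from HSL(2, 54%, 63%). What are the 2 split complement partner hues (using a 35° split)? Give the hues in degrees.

147° and 217°

Split-complementary hues sit 35° either side of the complement.
Complement of 2 deg: 2 + 180 = 182°
182 − 35 = 147°
182 + 35 = 217°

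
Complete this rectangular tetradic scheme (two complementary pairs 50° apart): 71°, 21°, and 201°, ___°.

A rectangular tetradic uses two complementary pairs 50° apart: offsets 0°, 50°, 180°, 230°.
Among {21°, 71°, 201°}, 21° and 201° are a 180° pair.
The remaining hue 71° needs its own complement: 71 + 180 = 251°

251°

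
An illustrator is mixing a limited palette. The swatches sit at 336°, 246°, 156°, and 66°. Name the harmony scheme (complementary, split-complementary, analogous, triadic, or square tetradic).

square tetradic

Sort the hues: 66°, 156°, 246°, 336°.
Successive gaps around the wheel: 90°, 90°, 90°, 90°.
Four hues every 90° form a square tetradic scheme.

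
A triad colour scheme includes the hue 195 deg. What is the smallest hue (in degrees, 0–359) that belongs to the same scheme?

A triad places three hues 120° apart.
The full set through 195° is {75°, 195°, 315°}.

75°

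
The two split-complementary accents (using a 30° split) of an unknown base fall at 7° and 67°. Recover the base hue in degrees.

The accents sit 30° either side of the complement, so the complement is their short-arc midpoint on the wheel.
Short-arc midpoint of 7° and 67°: 37°.
Base is 180° from the complement: 37 − 180 = -143 → -143 + 360 = 217°

217°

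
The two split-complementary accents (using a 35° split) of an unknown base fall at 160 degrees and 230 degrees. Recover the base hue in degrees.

The accents sit 35° either side of the complement, so the complement is their short-arc midpoint on the wheel.
Short-arc midpoint of 160° and 230°: 195°.
Base is 180° from the complement: 195 − 180 = 15°

15°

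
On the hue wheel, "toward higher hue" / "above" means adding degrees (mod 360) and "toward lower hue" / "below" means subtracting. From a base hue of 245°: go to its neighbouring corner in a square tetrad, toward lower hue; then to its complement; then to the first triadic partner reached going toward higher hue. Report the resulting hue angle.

95°

square ↓ −90°: 245 − 90 = 155°
complement +180°: 155 + 180 = 335°
triadic ↑ +120°: 335 + 120 = 455 → 455 − 360 = 95°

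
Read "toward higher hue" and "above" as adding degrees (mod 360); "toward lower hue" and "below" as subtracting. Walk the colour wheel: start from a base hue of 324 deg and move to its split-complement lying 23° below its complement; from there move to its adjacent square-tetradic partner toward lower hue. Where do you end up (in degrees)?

split-comp 23° ↓ +157°: 324 + 157 = 481 → 481 − 360 = 121°
square ↓ −90°: 121 − 90 = 31°

31°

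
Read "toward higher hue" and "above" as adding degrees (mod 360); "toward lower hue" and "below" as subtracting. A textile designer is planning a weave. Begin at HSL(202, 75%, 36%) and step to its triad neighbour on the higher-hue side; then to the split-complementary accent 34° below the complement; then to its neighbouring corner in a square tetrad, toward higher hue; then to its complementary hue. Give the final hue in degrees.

18°

triadic ↑ +120°: 202 + 120 = 322°
split-comp 34° ↓ +146°: 322 + 146 = 468 → 468 − 360 = 108°
square ↑ +90°: 108 + 90 = 198°
complement +180°: 198 + 180 = 378 → 378 − 360 = 18°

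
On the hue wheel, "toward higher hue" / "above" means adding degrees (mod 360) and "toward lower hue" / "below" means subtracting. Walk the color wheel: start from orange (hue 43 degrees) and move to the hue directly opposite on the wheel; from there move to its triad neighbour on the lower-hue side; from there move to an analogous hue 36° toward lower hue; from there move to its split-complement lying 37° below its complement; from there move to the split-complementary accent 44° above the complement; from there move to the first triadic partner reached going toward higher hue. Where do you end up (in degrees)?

+180° (complement): 43 + 180 = 223°
−120° (triadic ↓): 223 − 120 = 103°
−36° (analog 36° ↓): 103 − 36 = 67°
+143° (split-comp 37° ↓): 67 + 143 = 210°
+224° (split-comp 44° ↑): 210 + 224 = 434 → 434 − 360 = 74°
+120° (triadic ↑): 74 + 120 = 194°

194°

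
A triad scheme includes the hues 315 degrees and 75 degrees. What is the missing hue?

195°

A triad places three hues 120° apart.
The full set through 75° is {75°, 195°, 315°}.
Given {75°, 315°}, the missing hue is 195°.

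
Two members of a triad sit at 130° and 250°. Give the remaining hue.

A triad spaces three hues 120° apart.
The full set is {10°, 130°, 250°}.

10°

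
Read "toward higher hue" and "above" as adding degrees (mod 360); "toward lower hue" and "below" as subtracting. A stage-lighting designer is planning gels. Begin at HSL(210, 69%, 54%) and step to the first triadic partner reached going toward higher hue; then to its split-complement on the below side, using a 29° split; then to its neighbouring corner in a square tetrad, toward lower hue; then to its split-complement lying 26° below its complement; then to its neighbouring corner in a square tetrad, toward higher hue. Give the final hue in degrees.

275°

+120° (triadic ↑): 210 + 120 = 330°
+151° (split-comp 29° ↓): 330 + 151 = 481 → 481 − 360 = 121°
−90° (square ↓): 121 − 90 = 31°
+154° (split-comp 26° ↓): 31 + 154 = 185°
+90° (square ↑): 185 + 90 = 275°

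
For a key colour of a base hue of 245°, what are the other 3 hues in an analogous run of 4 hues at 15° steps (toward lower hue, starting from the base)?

230°, 215°, 200°

Analogous hues sit every 15° along the wheel.
245 − 15 = 230°
245 − 30 = 215°
245 − 45 = 200°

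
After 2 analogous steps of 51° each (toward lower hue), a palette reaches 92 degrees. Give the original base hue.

194°

2 steps of 51° (toward lower hue) give a net shift of −102°.
Start = end − shift: 92 + 102 = 194°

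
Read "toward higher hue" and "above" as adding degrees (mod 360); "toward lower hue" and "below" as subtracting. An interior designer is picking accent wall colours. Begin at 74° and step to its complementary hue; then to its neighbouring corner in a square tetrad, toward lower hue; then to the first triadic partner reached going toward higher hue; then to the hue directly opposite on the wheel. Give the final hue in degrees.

74 + 180 = 254°   (complement)
254 − 90 = 164°   (square ↓)
164 + 120 = 284°   (triadic ↑)
284 + 180 = 464 → 464 − 360 = 104°   (complement)

104°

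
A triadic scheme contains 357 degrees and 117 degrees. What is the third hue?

237°

A triad spaces three hues 120° apart.
The full set is {117°, 237°, 357°}.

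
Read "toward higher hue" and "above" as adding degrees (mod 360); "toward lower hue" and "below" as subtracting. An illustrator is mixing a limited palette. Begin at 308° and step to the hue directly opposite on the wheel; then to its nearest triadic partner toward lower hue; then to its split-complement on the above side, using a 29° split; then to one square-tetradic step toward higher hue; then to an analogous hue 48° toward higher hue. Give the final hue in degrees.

355°

complement +180°: 308 + 180 = 488 → 488 − 360 = 128°
triadic ↓ −120°: 128 − 120 = 8°
split-comp 29° ↑ +209°: 8 + 209 = 217°
square ↑ +90°: 217 + 90 = 307°
analog 48° ↑ +48°: 307 + 48 = 355°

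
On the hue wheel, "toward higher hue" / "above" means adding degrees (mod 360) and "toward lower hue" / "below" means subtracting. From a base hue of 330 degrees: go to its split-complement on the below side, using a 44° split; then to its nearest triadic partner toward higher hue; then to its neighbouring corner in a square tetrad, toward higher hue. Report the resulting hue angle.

+136° (split-comp 44° ↓): 330 + 136 = 466 → 466 − 360 = 106°
+120° (triadic ↑): 106 + 120 = 226°
+90° (square ↑): 226 + 90 = 316°

316°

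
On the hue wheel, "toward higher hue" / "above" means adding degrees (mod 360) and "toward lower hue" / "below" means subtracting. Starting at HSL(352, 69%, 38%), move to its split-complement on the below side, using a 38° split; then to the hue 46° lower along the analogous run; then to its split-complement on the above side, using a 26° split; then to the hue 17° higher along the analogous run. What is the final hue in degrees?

311°

split-comp 38° ↓ +142°: 352 + 142 = 494 → 494 − 360 = 134°
analog 46° ↓ −46°: 134 − 46 = 88°
split-comp 26° ↑ +206°: 88 + 206 = 294°
analog 17° ↑ +17°: 294 + 17 = 311°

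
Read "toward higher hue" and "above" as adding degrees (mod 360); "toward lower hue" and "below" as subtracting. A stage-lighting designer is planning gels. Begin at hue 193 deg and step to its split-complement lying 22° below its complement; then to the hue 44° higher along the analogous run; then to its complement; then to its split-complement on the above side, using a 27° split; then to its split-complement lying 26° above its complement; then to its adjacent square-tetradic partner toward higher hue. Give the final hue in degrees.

+158° (split-comp 22° ↓): 193 + 158 = 351°
+44° (analog 44° ↑): 351 + 44 = 395 → 395 − 360 = 35°
+180° (complement): 35 + 180 = 215°
+207° (split-comp 27° ↑): 215 + 207 = 422 → 422 − 360 = 62°
+206° (split-comp 26° ↑): 62 + 206 = 268°
+90° (square ↑): 268 + 90 = 358°

358°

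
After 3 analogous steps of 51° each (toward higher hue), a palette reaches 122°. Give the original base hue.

3 steps of 51° (toward higher hue) give a net shift of +153°.
Start = end − shift: 122 − 153 = -31 → -31 + 360 = 329°

329°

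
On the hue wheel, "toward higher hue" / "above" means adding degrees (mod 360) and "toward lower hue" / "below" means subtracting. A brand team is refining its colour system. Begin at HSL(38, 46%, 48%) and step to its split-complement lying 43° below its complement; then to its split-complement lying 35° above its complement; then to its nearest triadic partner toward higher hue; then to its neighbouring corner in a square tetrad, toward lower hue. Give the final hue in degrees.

60°

split-comp 43° ↓ +137°: 38 + 137 = 175°
split-comp 35° ↑ +215°: 175 + 215 = 390 → 390 − 360 = 30°
triadic ↑ +120°: 30 + 120 = 150°
square ↓ −90°: 150 − 90 = 60°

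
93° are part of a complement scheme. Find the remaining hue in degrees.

The complement sits 180° across the wheel.
The full set through 93° is {93°, 273°}.
Given {93°}, the missing hue is 273°.

273°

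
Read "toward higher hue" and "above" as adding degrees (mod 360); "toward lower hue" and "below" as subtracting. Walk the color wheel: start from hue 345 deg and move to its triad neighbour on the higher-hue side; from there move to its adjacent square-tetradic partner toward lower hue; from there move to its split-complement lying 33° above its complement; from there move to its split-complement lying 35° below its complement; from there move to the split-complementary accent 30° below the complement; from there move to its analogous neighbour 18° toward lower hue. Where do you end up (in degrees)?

145°

345 + 120 = 465 → 465 − 360 = 105°   (triadic ↑)
105 − 90 = 15°   (square ↓)
15 + 213 = 228°   (split-comp 33° ↑)
228 + 145 = 373 → 373 − 360 = 13°   (split-comp 35° ↓)
13 + 150 = 163°   (split-comp 30° ↓)
163 − 18 = 145°   (analog 18° ↓)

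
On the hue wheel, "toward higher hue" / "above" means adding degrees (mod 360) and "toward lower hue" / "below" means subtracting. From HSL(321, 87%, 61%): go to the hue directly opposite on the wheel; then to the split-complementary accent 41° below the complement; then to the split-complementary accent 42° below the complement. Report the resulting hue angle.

58°

complement +180°: 321 + 180 = 501 → 501 − 360 = 141°
split-comp 41° ↓ +139°: 141 + 139 = 280°
split-comp 42° ↓ +138°: 280 + 138 = 418 → 418 − 360 = 58°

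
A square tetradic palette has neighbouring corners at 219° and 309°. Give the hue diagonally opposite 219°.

39°

A square tetradic scheme places four hues 90° apart; opposite corners are 180° apart.
219 + 180 = 399 → 399 − 360 = 39°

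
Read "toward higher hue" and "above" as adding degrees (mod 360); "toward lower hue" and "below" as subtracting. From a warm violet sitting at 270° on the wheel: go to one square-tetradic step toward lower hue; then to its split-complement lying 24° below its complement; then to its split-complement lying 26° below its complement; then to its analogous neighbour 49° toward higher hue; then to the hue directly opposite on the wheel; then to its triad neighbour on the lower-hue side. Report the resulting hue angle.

239°

square ↓ −90°: 270 − 90 = 180°
split-comp 24° ↓ +156°: 180 + 156 = 336°
split-comp 26° ↓ +154°: 336 + 154 = 490 → 490 − 360 = 130°
analog 49° ↑ +49°: 130 + 49 = 179°
complement +180°: 179 + 180 = 359°
triadic ↓ −120°: 359 − 120 = 239°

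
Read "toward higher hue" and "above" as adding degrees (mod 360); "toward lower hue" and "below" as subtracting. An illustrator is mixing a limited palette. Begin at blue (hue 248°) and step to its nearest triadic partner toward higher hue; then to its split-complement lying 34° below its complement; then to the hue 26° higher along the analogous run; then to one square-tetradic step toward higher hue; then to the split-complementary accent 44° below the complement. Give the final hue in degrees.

46°

+120° (triadic ↑): 248 + 120 = 368 → 368 − 360 = 8°
+146° (split-comp 34° ↓): 8 + 146 = 154°
+26° (analog 26° ↑): 154 + 26 = 180°
+90° (square ↑): 180 + 90 = 270°
+136° (split-comp 44° ↓): 270 + 136 = 406 → 406 − 360 = 46°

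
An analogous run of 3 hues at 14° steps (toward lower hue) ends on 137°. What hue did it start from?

2 steps of 14° (toward lower hue) give a net shift of −28°.
Start = end − shift: 137 + 28 = 165°

165°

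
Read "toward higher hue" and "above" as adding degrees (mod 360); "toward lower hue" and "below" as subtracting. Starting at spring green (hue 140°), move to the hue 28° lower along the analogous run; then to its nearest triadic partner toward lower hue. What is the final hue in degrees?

−28° (analog 28° ↓): 140 − 28 = 112°
−120° (triadic ↓): 112 − 120 = -8 → -8 + 360 = 352°

352°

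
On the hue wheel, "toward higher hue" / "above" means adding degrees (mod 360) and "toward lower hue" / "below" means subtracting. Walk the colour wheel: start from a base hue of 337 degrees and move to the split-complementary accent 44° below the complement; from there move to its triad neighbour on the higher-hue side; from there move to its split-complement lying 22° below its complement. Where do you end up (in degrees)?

31°

337 + 136 = 473 → 473 − 360 = 113°   (split-comp 44° ↓)
113 + 120 = 233°   (triadic ↑)
233 + 158 = 391 → 391 − 360 = 31°   (split-comp 22° ↓)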